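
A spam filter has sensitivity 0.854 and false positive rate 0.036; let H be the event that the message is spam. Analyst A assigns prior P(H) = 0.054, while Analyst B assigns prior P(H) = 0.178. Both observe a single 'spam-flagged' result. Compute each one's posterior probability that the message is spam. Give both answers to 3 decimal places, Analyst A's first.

The likelihood ratio for a 'spam-flagged' result is 0.854/0.036 = 23.722.
Analyst A: prior odds 0.054/0.946 = 0.057082; posterior odds 1.3541; posterior probability 0.575.
Analyst B: prior odds 0.178/0.822 = 0.21655; posterior odds 5.1369; posterior probability 0.837.

Analyst A: 0.575; Analyst B: 0.837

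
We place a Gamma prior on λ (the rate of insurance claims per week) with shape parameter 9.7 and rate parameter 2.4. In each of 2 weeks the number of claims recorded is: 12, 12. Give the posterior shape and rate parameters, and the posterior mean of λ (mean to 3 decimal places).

Posterior: Gamma(shape=33.7, rate=4.4); mean ≈ 7.659

The Poisson likelihood adds the total count to the shape and the number of exposure periods to the rate. Here ∑xᵢ = 24 and n = 2, so shape 9.7→33.7 and rate 2.4→4.4.
Posterior mean = shape/rate = 33.7/4.4 = 7.659.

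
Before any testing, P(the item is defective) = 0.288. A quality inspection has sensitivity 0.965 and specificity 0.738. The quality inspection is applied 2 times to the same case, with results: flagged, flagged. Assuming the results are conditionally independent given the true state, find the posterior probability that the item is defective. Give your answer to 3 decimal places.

With H the event that the item is defective, the joint likelihood of the observed sequence is P(data|H) = 0.965·0.965 = 0.93122 and P(data|¬H) = 0.262·0.262 = 0.068644.
Bayes: P(H|data) = 0.288·0.93122 / (0.288·0.93122 + 0.712·0.068644) = 0.26819/0.31707 = 0.8459.

Posterior P(H) ≈ 0.846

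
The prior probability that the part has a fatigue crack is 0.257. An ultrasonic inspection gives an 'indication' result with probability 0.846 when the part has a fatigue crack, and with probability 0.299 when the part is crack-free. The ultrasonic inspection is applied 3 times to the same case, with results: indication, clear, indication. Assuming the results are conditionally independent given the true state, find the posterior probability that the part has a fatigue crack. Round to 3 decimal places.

Let H be the event that the part has a fatigue crack; start with P(H) = 0.257. P('indication'|H) = 0.846, P('indication'|¬H) = 0.299.
Update on result 1 ('indication'): P(H) ← 0.846·0.2570 / (0.846·0.2570 + 0.299·0.7430) = 0.21742/0.43958 = 0.4946.
Update on result 2 ('clear'): P(H) ← 0.154·0.4946 / (0.154·0.4946 + 0.701·0.5054) = 0.076171/0.43045 = 0.1770.
Update on result 3 ('indication'): P(H) ← 0.846·0.1770 / (0.846·0.1770 + 0.299·0.8230) = 0.14971/0.39580 = 0.3782.

Posterior P(H) ≈ 0.378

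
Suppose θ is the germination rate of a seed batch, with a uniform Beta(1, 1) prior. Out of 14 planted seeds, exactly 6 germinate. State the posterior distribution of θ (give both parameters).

Observing 6 successes and 8 failures updates Beta(1, 1) by adding the success and failure counts to the two shape parameters: α = 1+6 = 7, β = 1+8 = 9.

Posterior: Beta(7, 9)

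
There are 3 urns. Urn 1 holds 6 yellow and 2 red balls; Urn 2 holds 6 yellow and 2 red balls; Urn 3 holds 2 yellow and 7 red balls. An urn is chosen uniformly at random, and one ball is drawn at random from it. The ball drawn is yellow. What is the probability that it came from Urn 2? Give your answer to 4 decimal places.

Tabulate prior·likelihood by source: [1] prior 0.333333, lik 0.75, product 0.2500; [2] prior 0.333333, lik 0.75, product 0.2500; [3] prior 0.333333, lik 0.2222, product 0.07407.
Normalizing constant = 0.57407; the posterior for Urn 2 is its product over the sum, 0.2500/0.57407 = 0.4355.

Posterior probability ≈ 0.4355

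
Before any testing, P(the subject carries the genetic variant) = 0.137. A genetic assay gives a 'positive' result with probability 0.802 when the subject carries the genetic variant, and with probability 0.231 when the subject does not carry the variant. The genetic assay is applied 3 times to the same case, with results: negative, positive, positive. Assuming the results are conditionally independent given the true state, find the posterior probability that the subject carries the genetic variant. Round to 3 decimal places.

Posterior P(H) ≈ 0.330

With H the event that the subject carries the genetic variant, the joint likelihood of the observed sequence is P(data|H) = 0.198·0.802·0.802 = 0.12735 and P(data|¬H) = 0.769·0.231·0.231 = 0.041035.
Bayes: P(H|data) = 0.137·0.12735 / (0.137·0.12735 + 0.863·0.041035) = 0.017448/0.052860 = 0.3301.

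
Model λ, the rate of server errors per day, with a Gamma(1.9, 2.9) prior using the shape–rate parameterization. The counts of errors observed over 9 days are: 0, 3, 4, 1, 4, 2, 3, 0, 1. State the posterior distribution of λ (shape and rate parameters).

The Poisson likelihood adds the total count to the shape and the number of exposure periods to the rate. Here ∑xᵢ = 18 and n = 9, so shape 1.9→19.9 and rate 2.9→11.9.

Posterior: Gamma(shape=19.9, rate=11.9)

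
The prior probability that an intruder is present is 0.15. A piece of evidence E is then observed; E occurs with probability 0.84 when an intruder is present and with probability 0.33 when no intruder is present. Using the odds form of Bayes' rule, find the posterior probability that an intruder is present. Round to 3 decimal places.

Prior odds = 0.15/(1−0.15) = 0.17647.
Likelihood ratio for E = 0.84/0.33 = 2.5455.
Posterior odds = prior odds × LR = 0.44920.
Posterior probability = odds/(1+odds) = 0.44920/1.4492 = 0.310.

Posterior probability ≈ 0.310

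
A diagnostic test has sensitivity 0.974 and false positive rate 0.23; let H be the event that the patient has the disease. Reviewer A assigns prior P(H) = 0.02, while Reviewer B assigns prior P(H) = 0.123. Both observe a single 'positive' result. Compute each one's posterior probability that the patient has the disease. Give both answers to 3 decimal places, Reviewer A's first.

Reviewer A: 0.080; Reviewer B: 0.373

The likelihood ratio for a 'positive' result is 0.974/0.23 = 4.2348.
Reviewer A: prior odds 0.02/0.98 = 0.020408; posterior odds 0.086424; posterior probability 0.080.
Reviewer B: prior odds 0.123/0.877 = 0.14025; posterior odds 0.59393; posterior probability 0.373.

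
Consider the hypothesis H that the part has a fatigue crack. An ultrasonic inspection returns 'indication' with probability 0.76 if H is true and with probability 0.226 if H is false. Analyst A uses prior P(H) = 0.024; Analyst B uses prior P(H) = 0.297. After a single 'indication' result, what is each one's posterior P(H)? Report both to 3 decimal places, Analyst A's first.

Analyst A: 0.076; Analyst B: 0.587

The likelihood ratio for an 'indication' result is 0.76/0.226 = 3.3628.
Analyst A: prior odds 0.024/0.976 = 0.024590; posterior odds 0.082693; posterior probability 0.076.
Analyst B: prior odds 0.297/0.703 = 0.42248; posterior odds 1.4207; posterior probability 0.587.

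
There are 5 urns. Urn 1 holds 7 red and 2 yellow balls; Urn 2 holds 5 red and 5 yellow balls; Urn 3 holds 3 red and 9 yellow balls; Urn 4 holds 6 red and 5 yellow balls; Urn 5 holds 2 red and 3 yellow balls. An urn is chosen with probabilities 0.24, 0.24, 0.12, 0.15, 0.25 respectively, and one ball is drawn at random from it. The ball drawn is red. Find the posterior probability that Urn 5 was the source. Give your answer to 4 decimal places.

Posterior probability ≈ 0.1929

P(red|Urn 1) = 0.7778; P(red|Urn 2) = 0.5; P(red|Urn 3) = 0.25; P(red|Urn 4) = 0.5455; P(red|Urn 5) = 0.4.
Prior × likelihood for each source: 0.24·0.7778=0.1867, 0.24·0.5=0.1200, 0.12·0.25=0.03000, 0.15·0.5455=0.08182, 0.25·0.4=0.1000. Summing gives P(red) = 0.51848.
P(Urn 5 | red) = 0.1000 / 0.51848 = 0.1929.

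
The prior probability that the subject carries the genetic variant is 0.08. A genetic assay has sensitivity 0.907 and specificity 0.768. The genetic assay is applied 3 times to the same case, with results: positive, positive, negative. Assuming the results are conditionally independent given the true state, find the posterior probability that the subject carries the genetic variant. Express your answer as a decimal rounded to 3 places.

Posterior P(H) ≈ 0.139

With H the event that the subject carries the genetic variant, the joint likelihood of the observed sequence is P(data|H) = 0.907·0.907·0.093 = 0.076506 and P(data|¬H) = 0.232·0.232·0.768 = 0.041337.
Bayes: P(H|data) = 0.08·0.076506 / (0.08·0.076506 + 0.92·0.041337) = 0.0061205/0.044150 = 0.1386.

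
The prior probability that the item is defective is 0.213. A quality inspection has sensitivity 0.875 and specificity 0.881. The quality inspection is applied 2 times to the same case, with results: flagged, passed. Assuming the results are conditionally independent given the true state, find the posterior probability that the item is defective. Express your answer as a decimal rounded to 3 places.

Posterior P(H) ≈ 0.220

With H the event that the item is defective, the joint likelihood of the observed sequence is P(data|H) = 0.875·0.125 = 0.10938 and P(data|¬H) = 0.119·0.881 = 0.10484.
Bayes: P(H|data) = 0.213·0.10938 / (0.213·0.10938 + 0.787·0.10484) = 0.023297/0.10581 = 0.2202.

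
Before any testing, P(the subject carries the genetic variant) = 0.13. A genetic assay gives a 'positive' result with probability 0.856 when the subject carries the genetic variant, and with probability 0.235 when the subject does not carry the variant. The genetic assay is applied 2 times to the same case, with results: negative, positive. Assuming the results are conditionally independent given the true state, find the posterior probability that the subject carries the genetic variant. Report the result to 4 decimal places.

Posterior P(H) ≈ 0.0929

With H the event that the subject carries the genetic variant, the joint likelihood of the observed sequence is P(data|H) = 0.144·0.856 = 0.12326 and P(data|¬H) = 0.765·0.235 = 0.17977.
Bayes: P(H|data) = 0.13·0.12326 / (0.13·0.12326 + 0.87·0.17977) = 0.016024/0.17243 = 0.0929.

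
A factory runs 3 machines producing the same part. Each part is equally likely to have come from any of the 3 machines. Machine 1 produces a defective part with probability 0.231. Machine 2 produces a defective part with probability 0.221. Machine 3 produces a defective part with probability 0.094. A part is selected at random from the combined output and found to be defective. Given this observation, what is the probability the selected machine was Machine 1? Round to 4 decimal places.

Tabulate prior·likelihood by source: [1] prior 0.333333, lik 0.231, product 0.07700; [2] prior 0.333333, lik 0.221, product 0.07367; [3] prior 0.333333, lik 0.094, product 0.03133.
Normalizing constant = 0.18200; the posterior for Machine 1 is its product over the sum, 0.07700/0.18200 = 0.4231.

Posterior probability ≈ 0.4231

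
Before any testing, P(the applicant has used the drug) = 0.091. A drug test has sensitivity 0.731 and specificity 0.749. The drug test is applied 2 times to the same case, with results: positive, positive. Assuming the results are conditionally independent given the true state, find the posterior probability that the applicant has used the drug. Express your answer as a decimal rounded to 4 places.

Posterior P(H) ≈ 0.4592

With H the event that the applicant has used the drug, the joint likelihood of the observed sequence is P(data|H) = 0.731·0.731 = 0.53436 and P(data|¬H) = 0.251·0.251 = 0.063001.
Bayes: P(H|data) = 0.091·0.53436 / (0.091·0.53436 + 0.909·0.063001) = 0.048627/0.10589 = 0.4592.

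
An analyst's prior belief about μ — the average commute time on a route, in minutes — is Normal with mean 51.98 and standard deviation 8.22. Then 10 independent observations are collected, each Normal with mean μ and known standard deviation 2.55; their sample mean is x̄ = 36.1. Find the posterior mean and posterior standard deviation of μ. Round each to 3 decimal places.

Posterior mean ≈ 36.251; posterior SD ≈ 0.803

With known σ, the Normal prior is conjugate. Weight on the data is w = (n/σ²)/(n/σ² + 1/τ₀²) = 1.53787/(1.53787+0.0147998) = 0.99047.
Posterior mean = w·x̄ + (1−w)·μ₀ = 0.99047·36.1 + 0.0095319·51.98 = 36.251. Posterior variance = 1/(1.53787+0.0147998) = 0.644052, so SD = 0.803.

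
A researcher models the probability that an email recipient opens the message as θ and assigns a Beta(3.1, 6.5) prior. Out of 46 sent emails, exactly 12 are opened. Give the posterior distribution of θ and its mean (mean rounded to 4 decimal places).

Posterior: Beta(15.1, 40.5); mean ≈ 0.2716

Observing 12 successes and 34 failures updates Beta(3.1, 6.5) by adding the success and failure counts to the two shape parameters: α = 3.1+12 = 15.1, β = 6.5+34 = 40.5.
Posterior mean = α/(α+β) = 15.1/55.6 = 0.2716.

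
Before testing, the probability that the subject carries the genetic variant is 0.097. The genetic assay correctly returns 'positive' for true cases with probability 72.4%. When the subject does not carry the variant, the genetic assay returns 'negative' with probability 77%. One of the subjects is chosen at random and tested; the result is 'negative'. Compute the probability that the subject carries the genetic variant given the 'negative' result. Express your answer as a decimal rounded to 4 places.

P(H | E) ≈ 0.0371

Write H for 'the subject carries the genetic variant'. Prior odds H:¬H = 0.097/0.903 = 0.10742. For the 'negative' outcome, the likelihood ratio is 0.276/0.77 = 0.35844.
Posterior odds = 0.10742 × 0.35844 = 0.038504, so P(H|E) = 0.038504/(1+0.038504) = 0.0371.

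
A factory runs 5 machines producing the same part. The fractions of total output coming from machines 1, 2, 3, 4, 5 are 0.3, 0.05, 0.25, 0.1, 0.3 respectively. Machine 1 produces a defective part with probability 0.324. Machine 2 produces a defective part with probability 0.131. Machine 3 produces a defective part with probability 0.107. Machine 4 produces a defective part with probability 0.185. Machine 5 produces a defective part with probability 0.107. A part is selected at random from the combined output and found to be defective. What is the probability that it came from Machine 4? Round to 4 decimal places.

Tabulate prior·likelihood by source: [1] prior 0.3, lik 0.324, product 0.09720; [2] prior 0.05, lik 0.131, product 0.006550; [3] prior 0.25, lik 0.107, product 0.02675; [4] prior 0.1, lik 0.185, product 0.01850; [5] prior 0.3, lik 0.107, product 0.03210.
Normalizing constant = 0.18110; the posterior for Machine 4 is its product over the sum, 0.01850/0.18110 = 0.1022.

Posterior probability ≈ 0.1022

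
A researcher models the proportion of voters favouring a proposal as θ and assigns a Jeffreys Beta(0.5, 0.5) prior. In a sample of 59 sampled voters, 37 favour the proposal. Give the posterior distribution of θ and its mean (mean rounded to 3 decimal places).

The binomial likelihood is conjugate to the Beta prior: with 37 successes and 22 failures, the posterior is Beta(0.5+37, 0.5+22) = Beta(37.5, 22.5).
E[θ | data] = 37.5/(37.5+22.5) = 0.625.

Posterior: Beta(37.5, 22.5); mean ≈ 0.625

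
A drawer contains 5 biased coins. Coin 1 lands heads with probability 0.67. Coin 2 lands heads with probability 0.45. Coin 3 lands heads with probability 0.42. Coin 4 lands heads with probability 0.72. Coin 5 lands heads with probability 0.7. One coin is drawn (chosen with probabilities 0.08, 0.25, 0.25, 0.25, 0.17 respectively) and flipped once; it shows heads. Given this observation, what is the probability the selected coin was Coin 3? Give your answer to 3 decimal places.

P(heads|C1) = 0.67; P(heads|C2) = 0.45; P(heads|C3) = 0.42; P(heads|C4) = 0.72; P(heads|C5) = 0.7.
Prior × likelihood for each source: 0.08·0.67=0.05360, 0.25·0.45=0.1125, 0.25·0.42=0.1050, 0.25·0.72=0.1800, 0.17·0.7=0.1190. Summing gives P(heads) = 0.57010.
P(Coin 3 | heads) = 0.1050 / 0.57010 = 0.184.

Posterior probability ≈ 0.184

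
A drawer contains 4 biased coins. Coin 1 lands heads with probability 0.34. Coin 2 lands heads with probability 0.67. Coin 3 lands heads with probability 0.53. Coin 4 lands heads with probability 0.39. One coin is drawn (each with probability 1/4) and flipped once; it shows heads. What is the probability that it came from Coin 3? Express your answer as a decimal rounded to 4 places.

Tabulate prior·likelihood by source: [1] prior 0.25, lik 0.34, product 0.08500; [2] prior 0.25, lik 0.67, product 0.1675; [3] prior 0.25, lik 0.53, product 0.1325; [4] prior 0.25, lik 0.39, product 0.09750.
Normalizing constant = 0.48250; the posterior for Coin 3 is its product over the sum, 0.1325/0.48250 = 0.2746.

Posterior probability ≈ 0.2746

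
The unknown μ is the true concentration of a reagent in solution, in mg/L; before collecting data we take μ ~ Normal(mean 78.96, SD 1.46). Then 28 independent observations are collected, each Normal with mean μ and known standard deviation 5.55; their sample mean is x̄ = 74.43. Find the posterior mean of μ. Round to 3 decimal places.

Prior precision 1/τ₀² = 1/1.46² = 0.469131; data precision n/σ² = 28/5.55² = 0.909017.
Posterior precision = 0.469131 + 0.909017 = 1.37815.
Posterior mean = (0.469131·78.96 + 0.909017·74.43) / 1.37815 = 75.972.

Posterior mean ≈ 75.972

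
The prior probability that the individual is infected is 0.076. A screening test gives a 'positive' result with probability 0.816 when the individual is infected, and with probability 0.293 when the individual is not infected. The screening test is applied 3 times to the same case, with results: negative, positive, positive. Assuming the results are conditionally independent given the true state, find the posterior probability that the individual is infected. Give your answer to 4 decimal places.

Posterior P(H) ≈ 0.1424

Let H be the event that the individual is infected; start with P(H) = 0.076. P('positive'|H) = 0.816, P('positive'|¬H) = 0.293.
Update on result 1 ('negative'): P(H) ← 0.184·0.0760 / (0.184·0.0760 + 0.707·0.9240) = 0.013984/0.66725 = 0.0210.
Update on result 2 ('positive'): P(H) ← 0.816·0.0210 / (0.816·0.0210 + 0.293·0.9790) = 0.017101/0.30396 = 0.0563.
Update on result 3 ('positive'): P(H) ← 0.816·0.0563 / (0.816·0.0563 + 0.293·0.9437) = 0.045910/0.32242 = 0.1424.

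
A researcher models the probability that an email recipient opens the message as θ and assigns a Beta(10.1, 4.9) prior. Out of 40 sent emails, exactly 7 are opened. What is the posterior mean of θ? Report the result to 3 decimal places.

Posterior mean ≈ 0.311

The binomial likelihood is conjugate to the Beta prior: with 7 successes and 33 failures, the posterior is Beta(10.1+7, 4.9+33) = Beta(17.1, 37.9).
Posterior mean = α/(α+β) = 17.1/55 = 0.311.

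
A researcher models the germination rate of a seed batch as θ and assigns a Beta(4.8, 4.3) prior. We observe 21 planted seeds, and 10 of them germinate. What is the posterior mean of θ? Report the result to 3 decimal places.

Posterior mean ≈ 0.492

Observing 10 successes and 11 failures updates Beta(4.8, 4.3) by adding the success and failure counts to the two shape parameters: α = 4.8+10 = 14.8, β = 4.3+11 = 15.3.
Posterior mean = α/(α+β) = 14.8/30.1 = 0.492.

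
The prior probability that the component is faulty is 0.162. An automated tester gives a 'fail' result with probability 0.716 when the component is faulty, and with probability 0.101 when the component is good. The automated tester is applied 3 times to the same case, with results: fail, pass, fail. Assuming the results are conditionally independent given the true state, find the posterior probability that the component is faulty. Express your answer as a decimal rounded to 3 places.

With H the event that the component is faulty, the joint likelihood of the observed sequence is P(data|H) = 0.716·0.284·0.716 = 0.14559 and P(data|¬H) = 0.101·0.899·0.101 = 0.0091707.
Bayes: P(H|data) = 0.162·0.14559 / (0.162·0.14559 + 0.838·0.0091707) = 0.023586/0.031271 = 0.7542.

Posterior P(H) ≈ 0.754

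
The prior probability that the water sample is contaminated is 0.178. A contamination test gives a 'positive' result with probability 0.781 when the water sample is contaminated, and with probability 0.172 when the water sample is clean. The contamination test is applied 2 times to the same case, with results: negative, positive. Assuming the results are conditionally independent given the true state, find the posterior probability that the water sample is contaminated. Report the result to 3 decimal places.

Posterior P(H) ≈ 0.206

With H the event that the water sample is contaminated, the joint likelihood of the observed sequence is P(data|H) = 0.219·0.781 = 0.17104 and P(data|¬H) = 0.828·0.172 = 0.14242.
Bayes: P(H|data) = 0.178·0.17104 / (0.178·0.17104 + 0.822·0.14242) = 0.030445/0.14751 = 0.2064.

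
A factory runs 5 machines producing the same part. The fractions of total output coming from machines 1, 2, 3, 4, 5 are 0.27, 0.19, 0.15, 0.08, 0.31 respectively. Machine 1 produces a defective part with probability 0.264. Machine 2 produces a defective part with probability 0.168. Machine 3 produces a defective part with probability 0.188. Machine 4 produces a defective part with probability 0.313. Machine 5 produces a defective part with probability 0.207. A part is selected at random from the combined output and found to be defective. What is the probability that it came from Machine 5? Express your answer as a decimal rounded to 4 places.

Posterior probability ≈ 0.2909

P(defective|M1) = 0.264; P(defective|M2) = 0.168; P(defective|M3) = 0.188; P(defective|M4) = 0.313; P(defective|M5) = 0.207.
Prior × likelihood for each source: 0.27·0.264=0.07128, 0.19·0.168=0.03192, 0.15·0.188=0.02820, 0.08·0.313=0.02504, 0.31·0.207=0.06417. Summing gives P(defective) = 0.22061.
P(Machine 5 | defective) = 0.06417 / 0.22061 = 0.2909.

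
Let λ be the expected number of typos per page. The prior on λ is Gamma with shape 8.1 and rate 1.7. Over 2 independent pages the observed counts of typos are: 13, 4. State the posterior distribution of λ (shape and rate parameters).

Total count ∑xᵢ = 17 over n = 2 pages.
Gamma is conjugate to the Poisson likelihood: posterior is Gamma(shape = 8.1+17 = 25.1, rate = 1.7+2 = 3.7).

Posterior: Gamma(shape=25.1, rate=3.7)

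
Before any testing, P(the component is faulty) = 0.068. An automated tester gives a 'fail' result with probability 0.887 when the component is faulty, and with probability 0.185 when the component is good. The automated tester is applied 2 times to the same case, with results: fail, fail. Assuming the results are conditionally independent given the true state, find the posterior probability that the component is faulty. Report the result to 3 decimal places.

With H the event that the component is faulty, the joint likelihood of the observed sequence is P(data|H) = 0.887·0.887 = 0.78677 and P(data|¬H) = 0.185·0.185 = 0.034225.
Bayes: P(H|data) = 0.068·0.78677 / (0.068·0.78677 + 0.932·0.034225) = 0.053500/0.085398 = 0.6265.

Posterior P(H) ≈ 0.626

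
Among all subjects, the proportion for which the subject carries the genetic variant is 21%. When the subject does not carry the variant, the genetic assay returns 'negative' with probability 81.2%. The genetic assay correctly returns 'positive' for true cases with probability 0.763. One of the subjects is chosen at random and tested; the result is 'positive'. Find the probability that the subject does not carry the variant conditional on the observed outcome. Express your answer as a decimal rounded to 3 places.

P(¬H | E) ≈ 0.481

Write H for 'the subject carries the genetic variant'. Prior odds H:¬H = 0.21/0.79 = 0.26582. For the 'positive' outcome, the likelihood ratio is 0.763/0.188 = 4.0585.
Posterior odds = 0.26582 × 4.0585 = 1.0788, so P(H|E) = 1.0788/(1+1.0788) = 0.519. Then P(¬H|E) = 1 − 0.519 = 0.481.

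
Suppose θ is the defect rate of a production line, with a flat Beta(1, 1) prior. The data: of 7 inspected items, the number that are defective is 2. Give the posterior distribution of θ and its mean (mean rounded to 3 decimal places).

Posterior: Beta(3, 6); mean ≈ 0.333

Observing 2 successes and 5 failures updates Beta(1, 1) by adding the success and failure counts to the two shape parameters: α = 1+2 = 3, β = 1+5 = 6.
E[θ | data] = 3/(3+6) = 0.333.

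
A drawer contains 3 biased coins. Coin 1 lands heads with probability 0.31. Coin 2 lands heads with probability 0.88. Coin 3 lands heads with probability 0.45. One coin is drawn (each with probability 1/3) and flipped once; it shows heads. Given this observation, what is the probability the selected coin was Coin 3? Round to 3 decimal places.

P(heads|C1) = 0.31; P(heads|C2) = 0.88; P(heads|C3) = 0.45.
Prior × likelihood for each source: 0.333333·0.31=0.1033, 0.333333·0.88=0.2933, 0.333333·0.45=0.1500. Summing gives P(heads) = 0.54667.
P(Coin 3 | heads) = 0.1500 / 0.54667 = 0.274.

Posterior probability ≈ 0.274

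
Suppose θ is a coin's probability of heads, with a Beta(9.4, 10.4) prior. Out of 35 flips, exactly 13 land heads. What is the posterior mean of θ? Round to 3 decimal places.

Posterior mean ≈ 0.409

The binomial likelihood is conjugate to the Beta prior: with 13 successes and 22 failures, the posterior is Beta(9.4+13, 10.4+22) = Beta(22.4, 32.4).
Posterior mean = α/(α+β) = 22.4/54.8 = 0.409.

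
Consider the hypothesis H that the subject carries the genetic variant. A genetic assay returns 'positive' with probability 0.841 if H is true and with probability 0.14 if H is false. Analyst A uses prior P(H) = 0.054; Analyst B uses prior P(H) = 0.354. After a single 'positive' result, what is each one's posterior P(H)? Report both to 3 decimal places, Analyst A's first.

Analyst A: 0.255; Analyst B: 0.767

P('+'|H) = 0.841, P('+'|¬H) = 0.14.
Analyst A: numerator 0.841·0.054 = 0.045414; evidence = 0.045414+0.14·0.946 = 0.17785; posterior = 0.255.
Analyst B: numerator 0.841·0.354 = 0.29771; evidence = 0.29771+0.14·0.646 = 0.38815; posterior = 0.767.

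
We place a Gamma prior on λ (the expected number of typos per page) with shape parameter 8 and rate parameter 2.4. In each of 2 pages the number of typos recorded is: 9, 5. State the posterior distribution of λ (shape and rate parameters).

Posterior: Gamma(shape=22, rate=4.4)

Total count ∑xᵢ = 14 over n = 2 pages.
Gamma is conjugate to the Poisson likelihood: posterior is Gamma(shape = 8+14 = 22, rate = 2.4+2 = 4.4).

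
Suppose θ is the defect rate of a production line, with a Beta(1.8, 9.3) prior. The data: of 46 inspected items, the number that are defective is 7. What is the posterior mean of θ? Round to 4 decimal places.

The binomial likelihood is conjugate to the Beta prior: with 7 successes and 39 failures, the posterior is Beta(1.8+7, 9.3+39) = Beta(8.8, 48.3).
Posterior mean = α/(α+β) = 8.8/57.1 = 0.1541.

Posterior mean ≈ 0.1541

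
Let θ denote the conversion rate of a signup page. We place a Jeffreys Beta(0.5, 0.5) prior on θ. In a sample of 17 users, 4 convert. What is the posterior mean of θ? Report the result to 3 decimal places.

Observing 4 successes and 13 failures updates Beta(0.5, 0.5) by adding the success and failure counts to the two shape parameters: α = 0.5+4 = 4.5, β = 0.5+13 = 13.5.
E[θ | data] = 4.5/(4.5+13.5) = 0.250.

Posterior mean ≈ 0.250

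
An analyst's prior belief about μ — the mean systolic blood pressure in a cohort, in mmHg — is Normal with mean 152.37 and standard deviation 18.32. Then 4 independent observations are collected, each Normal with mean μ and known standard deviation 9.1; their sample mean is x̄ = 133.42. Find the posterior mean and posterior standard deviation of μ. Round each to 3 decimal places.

Posterior mean ≈ 134.521; posterior SD ≈ 4.416

Prior precision 1/τ₀² = 1/18.32² = 0.00297954; data precision n/σ² = 4/9.1² = 0.0483033.
Posterior precision = 0.00297954 + 0.0483033 = 0.0512829, giving posterior SD = 1/√0.0512829 = 4.416.
Posterior mean = (0.00297954·152.37 + 0.0483033·133.42) / 0.0512829 = 134.521.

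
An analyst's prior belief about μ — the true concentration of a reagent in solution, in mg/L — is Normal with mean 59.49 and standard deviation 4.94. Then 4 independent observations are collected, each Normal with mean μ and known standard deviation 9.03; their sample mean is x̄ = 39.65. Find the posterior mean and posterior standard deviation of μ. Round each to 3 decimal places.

Posterior mean ≈ 48.680; posterior SD ≈ 3.333

With known σ, the Normal prior is conjugate. Weight on the data is w = (n/σ²)/(n/σ² + 1/τ₀²) = 0.0490551/(0.0490551+0.0409776) = 0.54486.
Posterior mean = w·x̄ + (1−w)·μ₀ = 0.54486·39.65 + 0.45514·59.49 = 48.680. Posterior variance = 1/(0.0490551+0.0409776) = 11.1071, so SD = 3.333.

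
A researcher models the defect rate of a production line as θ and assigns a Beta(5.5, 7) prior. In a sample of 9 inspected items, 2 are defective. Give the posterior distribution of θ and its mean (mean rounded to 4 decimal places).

Posterior: Beta(7.5, 14); mean ≈ 0.3488

Observing 2 successes and 7 failures updates Beta(5.5, 7) by adding the success and failure counts to the two shape parameters: α = 5.5+2 = 7.5, β = 7+7 = 14.
E[θ | data] = 7.5/(7.5+14) = 0.3488.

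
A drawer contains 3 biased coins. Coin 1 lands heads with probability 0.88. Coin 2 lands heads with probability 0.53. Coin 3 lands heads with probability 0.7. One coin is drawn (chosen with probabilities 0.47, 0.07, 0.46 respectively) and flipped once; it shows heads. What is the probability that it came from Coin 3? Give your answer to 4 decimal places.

Posterior probability ≈ 0.4167

P(heads|C1) = 0.88; P(heads|C2) = 0.53; P(heads|C3) = 0.7.
Prior × likelihood for each source: 0.47·0.88=0.4136, 0.07·0.53=0.03710, 0.46·0.7=0.3220. Summing gives P(heads) = 0.77270.
P(Coin 3 | heads) = 0.3220 / 0.77270 = 0.4167.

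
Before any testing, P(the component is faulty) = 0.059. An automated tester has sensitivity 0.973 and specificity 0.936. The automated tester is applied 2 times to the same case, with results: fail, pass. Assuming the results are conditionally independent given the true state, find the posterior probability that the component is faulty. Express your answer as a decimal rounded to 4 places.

Posterior P(H) ≈ 0.0268

With H the event that the component is faulty, the joint likelihood of the observed sequence is P(data|H) = 0.973·0.027 = 0.026271 and P(data|¬H) = 0.064·0.936 = 0.059904.
Bayes: P(H|data) = 0.059·0.026271 / (0.059·0.026271 + 0.941·0.059904) = 0.0015500/0.057920 = 0.0268.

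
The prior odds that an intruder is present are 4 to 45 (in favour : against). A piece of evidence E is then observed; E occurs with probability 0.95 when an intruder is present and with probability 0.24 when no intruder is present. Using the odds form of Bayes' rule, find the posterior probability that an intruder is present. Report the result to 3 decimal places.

Posterior probability ≈ 0.260

Prior odds = 4/45 = 0.088889.
Likelihood ratio for E = 0.95/0.24 = 3.9583.
Posterior odds = prior odds × LR = 0.35185.
Posterior probability = odds/(1+odds) = 0.35185/1.3519 = 0.260.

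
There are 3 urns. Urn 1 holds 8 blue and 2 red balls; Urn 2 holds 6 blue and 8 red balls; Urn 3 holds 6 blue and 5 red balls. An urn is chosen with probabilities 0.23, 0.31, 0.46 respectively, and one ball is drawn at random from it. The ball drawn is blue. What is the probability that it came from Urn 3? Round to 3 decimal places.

P(blue|Urn 1) = 0.8; P(blue|Urn 2) = 0.4286; P(blue|Urn 3) = 0.5455.
Prior × likelihood for each source: 0.23·0.8=0.1840, 0.31·0.4286=0.1329, 0.46·0.5455=0.2509. Summing gives P(blue) = 0.56777.
P(Urn 3 | blue) = 0.2509 / 0.56777 = 0.442.

Posterior probability ≈ 0.442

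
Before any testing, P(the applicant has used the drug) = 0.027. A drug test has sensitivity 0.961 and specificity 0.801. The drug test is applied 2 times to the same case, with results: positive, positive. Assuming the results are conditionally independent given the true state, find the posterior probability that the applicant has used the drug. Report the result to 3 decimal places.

Posterior P(H) ≈ 0.393

With H the event that the applicant has used the drug, the joint likelihood of the observed sequence is P(data|H) = 0.961·0.961 = 0.92352 and P(data|¬H) = 0.199·0.199 = 0.039601.
Bayes: P(H|data) = 0.027·0.92352 / (0.027·0.92352 + 0.973·0.039601) = 0.024935/0.063467 = 0.3929.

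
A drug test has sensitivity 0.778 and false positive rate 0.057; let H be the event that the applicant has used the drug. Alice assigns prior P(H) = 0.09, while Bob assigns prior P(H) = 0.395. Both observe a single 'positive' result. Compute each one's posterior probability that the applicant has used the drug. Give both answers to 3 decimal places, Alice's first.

P('+'|H) = 0.778, P('+'|¬H) = 0.057.
Alice: numerator 0.778·0.09 = 0.070020; evidence = 0.070020+0.057·0.91 = 0.12189; posterior = 0.574.
Bob: numerator 0.778·0.395 = 0.30731; evidence = 0.30731+0.057·0.605 = 0.34180; posterior = 0.899.

Alice: 0.574; Bob: 0.899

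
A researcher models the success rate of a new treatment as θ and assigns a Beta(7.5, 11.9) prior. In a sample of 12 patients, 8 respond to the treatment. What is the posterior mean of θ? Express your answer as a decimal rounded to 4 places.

The binomial likelihood is conjugate to the Beta prior: with 8 successes and 4 failures, the posterior is Beta(7.5+8, 11.9+4) = Beta(15.5, 15.9).
E[θ | data] = 15.5/(15.5+15.9) = 0.4936.

Posterior mean ≈ 0.4936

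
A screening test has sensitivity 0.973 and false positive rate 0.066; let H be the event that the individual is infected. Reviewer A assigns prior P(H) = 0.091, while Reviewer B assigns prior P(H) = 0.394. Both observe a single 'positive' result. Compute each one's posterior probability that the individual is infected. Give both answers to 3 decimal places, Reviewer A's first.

Reviewer A: 0.596; Reviewer B: 0.906

P('+'|H) = 0.973, P('+'|¬H) = 0.066.
Reviewer A: numerator 0.973·0.091 = 0.088543; evidence = 0.088543+0.066·0.909 = 0.14854; posterior = 0.596.
Reviewer B: numerator 0.973·0.394 = 0.38336; evidence = 0.38336+0.066·0.606 = 0.42336; posterior = 0.906.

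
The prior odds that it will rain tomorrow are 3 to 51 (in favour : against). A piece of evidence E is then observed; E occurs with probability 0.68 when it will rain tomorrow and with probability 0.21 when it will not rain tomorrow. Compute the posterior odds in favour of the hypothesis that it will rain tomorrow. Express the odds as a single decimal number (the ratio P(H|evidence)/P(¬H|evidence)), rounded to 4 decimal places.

Posterior odds ≈ 0.1905

Prior odds = 3/51 = 0.058824. In log-odds, ln(0.058824) = -2.8332.
Add log likelihood ratio: ln(3.2381) = 1.1750.
Posterior log-odds = -1.6582, so posterior odds = exp(-1.6582) = 0.19048.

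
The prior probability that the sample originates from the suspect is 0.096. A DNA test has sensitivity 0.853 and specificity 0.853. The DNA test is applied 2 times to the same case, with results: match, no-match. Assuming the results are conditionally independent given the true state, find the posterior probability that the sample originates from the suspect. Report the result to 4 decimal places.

Posterior P(H) ≈ 0.0960

Let H be the event that the sample originates from the suspect; start with P(H) = 0.096. P('match'|H) = 0.853, P('match'|¬H) = 0.147.
Update on result 1 ('match'): P(H) ← 0.853·0.0960 / (0.853·0.0960 + 0.147·0.9040) = 0.081888/0.21478 = 0.3813.
Update on result 2 ('no-match'): P(H) ← 0.147·0.3813 / (0.147·0.3813 + 0.853·0.6187) = 0.056047/0.58382 = 0.0960.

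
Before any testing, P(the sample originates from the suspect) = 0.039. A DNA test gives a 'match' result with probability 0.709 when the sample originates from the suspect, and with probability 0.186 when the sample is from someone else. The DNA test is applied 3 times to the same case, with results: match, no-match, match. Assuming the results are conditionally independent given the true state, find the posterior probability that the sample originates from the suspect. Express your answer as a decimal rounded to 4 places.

Posterior P(H) ≈ 0.1741

With H the event that the sample originates from the suspect, the joint likelihood of the observed sequence is P(data|H) = 0.709·0.291·0.709 = 0.14628 and P(data|¬H) = 0.186·0.814·0.186 = 0.028161.
Bayes: P(H|data) = 0.039·0.14628 / (0.039·0.14628 + 0.961·0.028161) = 0.0057049/0.032768 = 0.1741.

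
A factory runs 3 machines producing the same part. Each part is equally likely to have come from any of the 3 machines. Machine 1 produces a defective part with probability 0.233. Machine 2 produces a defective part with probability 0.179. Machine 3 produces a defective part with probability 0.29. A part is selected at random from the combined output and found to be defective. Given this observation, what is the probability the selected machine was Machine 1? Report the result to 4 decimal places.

P(defective|M1) = 0.233; P(defective|M2) = 0.179; P(defective|M3) = 0.29.
Prior × likelihood for each source: 0.333333·0.233=0.07767, 0.333333·0.179=0.05967, 0.333333·0.29=0.09667. Summing gives P(defective) = 0.23400.
P(Machine 1 | defective) = 0.07767 / 0.23400 = 0.3319.

Posterior probability ≈ 0.3319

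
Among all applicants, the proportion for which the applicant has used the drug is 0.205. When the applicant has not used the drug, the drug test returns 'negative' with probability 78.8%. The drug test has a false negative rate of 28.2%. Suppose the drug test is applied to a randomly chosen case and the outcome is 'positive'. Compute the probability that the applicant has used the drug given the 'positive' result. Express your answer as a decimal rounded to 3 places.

Let H be the event that the applicant has used the drug. P(H) = 0.205, so P(¬H) = 0.795. With E the 'positive' result, P(E|H) = 0.718 and P(E|¬H) = 0.212.
P(E) = 0.718·0.205 + 0.212·0.795 = 0.14719 + 0.16854 = 0.31573.
By Bayes' theorem, P(H|E) = 0.14719 / 0.31573 = 0.466.

P(H | E) ≈ 0.466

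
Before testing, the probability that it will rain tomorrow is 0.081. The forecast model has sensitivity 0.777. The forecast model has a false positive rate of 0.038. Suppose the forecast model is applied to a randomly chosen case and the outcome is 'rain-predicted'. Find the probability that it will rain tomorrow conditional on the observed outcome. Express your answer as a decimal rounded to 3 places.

P(H | E) ≈ 0.643

Let H be the event that it will rain tomorrow. P(H) = 0.081, so P(¬H) = 0.919. With E the 'rain-predicted' result, P(E|H) = 0.777 and P(E|¬H) = 0.038.
P(E) = 0.777·0.081 + 0.038·0.919 = 0.062937 + 0.034922 = 0.097859.
By Bayes' theorem, P(H|E) = 0.062937 / 0.097859 = 0.643.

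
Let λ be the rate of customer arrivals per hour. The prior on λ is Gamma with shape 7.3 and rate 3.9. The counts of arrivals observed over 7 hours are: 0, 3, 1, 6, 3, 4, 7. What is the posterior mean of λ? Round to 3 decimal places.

The Poisson likelihood adds the total count to the shape and the number of exposure periods to the rate. Here ∑xᵢ = 24 and n = 7, so shape 7.3→31.3 and rate 3.9→10.9.
Posterior mean = shape/rate = 31.3/10.9 = 2.872.

Posterior mean ≈ 2.872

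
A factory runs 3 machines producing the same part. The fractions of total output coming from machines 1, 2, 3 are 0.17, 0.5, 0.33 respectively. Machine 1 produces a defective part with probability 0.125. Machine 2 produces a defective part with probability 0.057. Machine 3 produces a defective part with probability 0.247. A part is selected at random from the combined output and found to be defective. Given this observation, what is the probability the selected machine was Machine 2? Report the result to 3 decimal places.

P(defective|M1) = 0.125; P(defective|M2) = 0.057; P(defective|M3) = 0.247.
Prior × likelihood for each source: 0.17·0.125=0.02125, 0.5·0.057=0.02850, 0.33·0.247=0.08151. Summing gives P(defective) = 0.13126.
P(Machine 2 | defective) = 0.02850 / 0.13126 = 0.217.

Posterior probability ≈ 0.217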